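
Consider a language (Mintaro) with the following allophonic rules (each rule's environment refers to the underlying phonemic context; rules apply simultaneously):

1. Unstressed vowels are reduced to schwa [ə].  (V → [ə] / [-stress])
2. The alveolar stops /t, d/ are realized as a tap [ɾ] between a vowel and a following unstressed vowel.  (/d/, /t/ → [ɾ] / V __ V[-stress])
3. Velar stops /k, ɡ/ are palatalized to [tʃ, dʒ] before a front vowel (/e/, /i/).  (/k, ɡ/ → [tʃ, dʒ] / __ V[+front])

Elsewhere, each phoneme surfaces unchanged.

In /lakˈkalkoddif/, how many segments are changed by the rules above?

3

Segments that undergo a rule: /a/ → [ə] (rule 1); /o/ → [ə] (rule 1); /i/ → [ə] (rule 1).
All other segments surface unchanged.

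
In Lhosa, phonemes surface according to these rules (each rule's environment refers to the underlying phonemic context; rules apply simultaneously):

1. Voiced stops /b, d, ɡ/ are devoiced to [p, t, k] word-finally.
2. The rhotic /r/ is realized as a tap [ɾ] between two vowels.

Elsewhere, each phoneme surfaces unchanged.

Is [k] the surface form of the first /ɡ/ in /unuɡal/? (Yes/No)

/ɡ/ (between /u/ and /a/): rule 1 targets it, but not word-finally → unchanged [ɡ].
The actual realization is [ɡ], not [k].

No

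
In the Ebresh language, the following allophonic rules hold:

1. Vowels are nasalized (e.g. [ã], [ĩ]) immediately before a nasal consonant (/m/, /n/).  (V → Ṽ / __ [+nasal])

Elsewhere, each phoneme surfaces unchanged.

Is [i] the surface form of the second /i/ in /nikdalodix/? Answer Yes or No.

/i/ — between /d/ and /x/; rule 1 does not apply here → [i].
The actual realization is [i], which matches [i].

Yes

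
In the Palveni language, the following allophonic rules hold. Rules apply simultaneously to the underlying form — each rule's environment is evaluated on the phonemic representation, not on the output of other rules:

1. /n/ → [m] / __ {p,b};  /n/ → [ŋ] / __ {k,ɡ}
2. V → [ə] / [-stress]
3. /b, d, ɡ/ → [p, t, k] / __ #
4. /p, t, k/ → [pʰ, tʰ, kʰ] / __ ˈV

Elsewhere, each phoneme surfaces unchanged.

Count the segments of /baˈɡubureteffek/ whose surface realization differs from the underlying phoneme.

5

Segments that undergo a rule: /a/ → [ə] (rule 2); /u/ → [ə] (rule 2); /e/ → [ə] (rule 2); /e/ → [ə] (rule 2); /e/ → [ə] (rule 2).
All other segments surface unchanged.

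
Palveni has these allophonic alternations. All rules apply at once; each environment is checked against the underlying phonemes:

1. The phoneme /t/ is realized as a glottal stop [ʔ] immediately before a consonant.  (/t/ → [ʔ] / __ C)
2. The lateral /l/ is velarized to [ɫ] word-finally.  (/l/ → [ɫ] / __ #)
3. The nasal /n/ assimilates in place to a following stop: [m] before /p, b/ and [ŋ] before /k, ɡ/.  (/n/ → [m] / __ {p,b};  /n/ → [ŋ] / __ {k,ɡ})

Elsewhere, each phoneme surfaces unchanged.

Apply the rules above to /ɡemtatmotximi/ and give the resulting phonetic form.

[ɡemtaʔmoʔximi]

/t/ (between /m/ and /a/): rule 1 targets it, but not immediately before a consonant → unchanged [t].
/t/ meets the environment for rule 1 (immediately before a consonant) → [ʔ].
/t/ meets the environment for rule 1 (immediately before a consonant) → [ʔ].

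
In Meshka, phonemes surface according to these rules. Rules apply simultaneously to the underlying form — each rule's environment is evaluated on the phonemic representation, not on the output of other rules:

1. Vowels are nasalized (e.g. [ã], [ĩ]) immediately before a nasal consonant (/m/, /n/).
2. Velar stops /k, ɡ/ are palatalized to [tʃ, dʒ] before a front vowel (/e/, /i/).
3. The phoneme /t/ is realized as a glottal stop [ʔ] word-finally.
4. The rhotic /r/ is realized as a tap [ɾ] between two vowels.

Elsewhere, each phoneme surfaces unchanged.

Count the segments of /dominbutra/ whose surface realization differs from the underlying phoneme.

Segments that undergo a rule: /o/ → [õ] (rule 1); /i/ → [ĩ] (rule 1).
All other segments surface unchanged.

2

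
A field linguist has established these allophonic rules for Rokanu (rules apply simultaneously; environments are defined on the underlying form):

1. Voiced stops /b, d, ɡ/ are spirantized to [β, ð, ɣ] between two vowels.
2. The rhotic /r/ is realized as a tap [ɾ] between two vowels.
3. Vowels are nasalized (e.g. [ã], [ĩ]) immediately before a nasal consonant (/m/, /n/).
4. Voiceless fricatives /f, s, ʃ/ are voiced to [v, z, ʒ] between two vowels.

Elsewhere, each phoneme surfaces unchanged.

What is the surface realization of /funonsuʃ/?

[fũnõnsuʃ]

/f/ (word-initial) is in the target of rule 4 but the environment (between two vowels) is not met → [f].
Rule 3 applies to /u/ (between /f/ and /n/: before a nasal consonant) → [ũ].
/n/ stays [n].
/o/ (between /n/ and /n/): before a nasal consonant, so rule 3 applies → [õ].
/n/ (between /o/ and /s/): no rule targets it → [n].
/s/ (between /n/ and /u/): rule 4 targets it, but not between two vowels → unchanged [s].
/u/ (between /s/ and /ʃ/) fails the environment for rule 3, so it stays [u].
/ʃ/ (word-final) is in the target of rule 4 but the environment (between two vowels) is not met → [ʃ].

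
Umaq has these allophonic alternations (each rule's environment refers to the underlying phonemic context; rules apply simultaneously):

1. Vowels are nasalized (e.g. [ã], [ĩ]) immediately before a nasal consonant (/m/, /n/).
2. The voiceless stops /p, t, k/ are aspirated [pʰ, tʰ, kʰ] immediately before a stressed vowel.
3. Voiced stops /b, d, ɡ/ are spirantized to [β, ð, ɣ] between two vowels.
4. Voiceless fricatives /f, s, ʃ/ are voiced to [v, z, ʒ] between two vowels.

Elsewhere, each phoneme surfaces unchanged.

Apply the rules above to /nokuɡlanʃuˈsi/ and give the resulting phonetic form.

/n/ (word-initial) is unaffected → [n].
/o/ (between /n/ and /k/): rule 1 targets it, but not before a nasal consonant → unchanged [o].
/k/ (between /o/ and /u/) fails the environment for rule 2, so it stays [k].
/u/ (between /k/ and /ɡ/) fails the environment for rule 1, so it stays [u].
/ɡ/ — between /u/ and /l/; rule 3 does not apply here → [ɡ].
/l/ (between /ɡ/ and /a/) is unaffected → [l].
/a/ (between /l/ and /n/): before a nasal consonant, so rule 1 applies → [ã].
/n/ stays [n].
/ʃ/ (between /n/ and /u/) is in the target of rule 4 but the environment (between two vowels) is not met → [ʃ].
/u/ (between /ʃ/ and /s/) is in the target of rule 1 but the environment (before a nasal consonant) is not met → [u].
/s/ — between /u/ and /i/, between two vowels — surfaces as [z] (rule 4).
/i/ — word-final; rule 1 does not apply here → [i].

[nokuɡlãnʃuˈzi]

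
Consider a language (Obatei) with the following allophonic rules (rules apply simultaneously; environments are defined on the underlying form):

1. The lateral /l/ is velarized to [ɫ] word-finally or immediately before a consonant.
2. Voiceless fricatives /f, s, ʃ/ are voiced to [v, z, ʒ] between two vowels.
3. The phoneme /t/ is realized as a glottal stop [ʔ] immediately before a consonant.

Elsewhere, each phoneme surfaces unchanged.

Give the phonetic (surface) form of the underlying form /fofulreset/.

[fovuɫrezet]

/f/ (word-initial) is in the target of rule 2 but the environment (between two vowels) is not met → [f].
/o/ stays [o].
/f/ (between /o/ and /u/) occurs between two vowels → [v] by rule 2.
/u/ stays [u].
/l/ — between /u/ and /r/, word-finally or immediately before a consonant — surfaces as [ɫ] (rule 1).
/r/ (between /l/ and /e/) is unaffected → [r].
/e/ stays [e].
/s/ (between /e/ and /e/): between two vowels, so rule 2 applies → [z].
/e/ stays [e].
/t/ (word-final) fails the environment for rule 3, so it stays [t].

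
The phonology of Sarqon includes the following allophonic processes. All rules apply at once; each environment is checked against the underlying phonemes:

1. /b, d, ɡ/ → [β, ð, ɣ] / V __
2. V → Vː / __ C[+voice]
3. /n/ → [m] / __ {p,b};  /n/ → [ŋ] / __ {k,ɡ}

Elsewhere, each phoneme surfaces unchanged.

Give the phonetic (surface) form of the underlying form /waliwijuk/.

[waːliːwiːjuk]

/w/ — not in any rule's target class → [w].
/a/ (between /w/ and /l/) occurs before a voiced consonant → [aː] by rule 2.
/l/ (between /a/ and /i/): no rule targets it → [l].
/i/ — between /l/ and /w/, before a voiced consonant — surfaces as [iː] (rule 2).
/w/ stays [w].
Rule 2 applies to /i/ (between /w/ and /j/: before a voiced consonant) → [iː].
/j/ (between /i/ and /u/) is unaffected → [j].
/u/ (between /j/ and /k/) is in the target of rule 2 but the environment (before a voiced consonant) is not met → [u].
/k/ — not in any rule's target class → [k].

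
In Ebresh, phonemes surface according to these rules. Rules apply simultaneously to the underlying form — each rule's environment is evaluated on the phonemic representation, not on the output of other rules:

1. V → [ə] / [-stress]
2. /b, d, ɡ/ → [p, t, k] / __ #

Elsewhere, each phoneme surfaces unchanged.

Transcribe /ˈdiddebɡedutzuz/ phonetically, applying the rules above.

[ˈdiddəbɡədətzəz]

/d/ — word-initial; rule 2 does not apply here → [d].
/i/ (between /d/ and /d/) is in the target of rule 1 but the environment (in an unstressed syllable) is not met → [i].
/d/ (between /i/ and /d/) is in the target of rule 2 but the environment (word-finally) is not met → [d].
/d/ (between /d/ and /e/): rule 2 targets it, but not word-finally → unchanged [d].
/e/ — between /d/ and /b/, in an unstressed syllable — surfaces as [ə] (rule 1).
/b/ (between /e/ and /ɡ/) fails the environment for rule 2, so it stays [b].
/ɡ/ — between /b/ and /e/; rule 2 does not apply here → [ɡ].
/e/ meets the environment for rule 1 (in an unstressed syllable) → [ə].
/d/ (between /e/ and /u/): rule 2 targets it, but not word-finally → unchanged [d].
/u/ (between /d/ and /t/) occurs in an unstressed syllable → [ə] by rule 1.
/t/ (between /u/ and /z/) is unaffected → [t].
/z/ stays [z].
/u/ meets the environment for rule 1 (in an unstressed syllable) → [ə].
/z/ (word-final): no rule targets it → [z].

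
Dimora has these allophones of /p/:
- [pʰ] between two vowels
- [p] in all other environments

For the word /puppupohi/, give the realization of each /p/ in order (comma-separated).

Occurrence 1 (position 1): no conditioning environment matches → elsewhere allophone [p].
Occurrence 2 (position 3): no conditioning environment matches → elsewhere allophone [p].
Occurrence 3 (position 4): no conditioning environment matches → elsewhere allophone [p].
Occurrence 4 (position 6): between two vowels → [pʰ].

[p], [p], [p], [pʰ]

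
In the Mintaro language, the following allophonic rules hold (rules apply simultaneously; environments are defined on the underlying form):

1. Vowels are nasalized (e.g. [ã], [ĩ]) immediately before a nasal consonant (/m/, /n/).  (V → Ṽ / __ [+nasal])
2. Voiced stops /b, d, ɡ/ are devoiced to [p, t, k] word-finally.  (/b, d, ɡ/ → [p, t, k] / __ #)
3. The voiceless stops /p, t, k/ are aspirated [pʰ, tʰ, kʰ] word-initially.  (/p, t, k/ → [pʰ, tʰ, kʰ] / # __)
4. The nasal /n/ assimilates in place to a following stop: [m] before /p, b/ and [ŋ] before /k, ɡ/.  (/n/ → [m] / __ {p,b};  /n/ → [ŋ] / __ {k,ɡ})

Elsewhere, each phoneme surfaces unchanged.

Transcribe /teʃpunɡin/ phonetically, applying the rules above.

/t/ (word-initial): word-initially, so rule 3 applies → [tʰ].
/e/ (between /t/ and /ʃ/): rule 1 targets it, but not before a nasal consonant → unchanged [e].
/p/ — between /ʃ/ and /u/; rule 3 does not apply here → [p].
/u/ meets the environment for rule 1 (before a nasal consonant) → [ũ].
Rule 4 applies to /n/ (between /u/ and /ɡ/: before a labial or velar stop) → [ŋ].
/ɡ/ — between /n/ and /i/; rule 2 does not apply here → [ɡ].
/i/ meets the environment for rule 1 (before a nasal consonant) → [ĩ].
/n/ (word-final) fails the environment for rule 4, so it stays [n].

[tʰeʃpũŋɡĩn]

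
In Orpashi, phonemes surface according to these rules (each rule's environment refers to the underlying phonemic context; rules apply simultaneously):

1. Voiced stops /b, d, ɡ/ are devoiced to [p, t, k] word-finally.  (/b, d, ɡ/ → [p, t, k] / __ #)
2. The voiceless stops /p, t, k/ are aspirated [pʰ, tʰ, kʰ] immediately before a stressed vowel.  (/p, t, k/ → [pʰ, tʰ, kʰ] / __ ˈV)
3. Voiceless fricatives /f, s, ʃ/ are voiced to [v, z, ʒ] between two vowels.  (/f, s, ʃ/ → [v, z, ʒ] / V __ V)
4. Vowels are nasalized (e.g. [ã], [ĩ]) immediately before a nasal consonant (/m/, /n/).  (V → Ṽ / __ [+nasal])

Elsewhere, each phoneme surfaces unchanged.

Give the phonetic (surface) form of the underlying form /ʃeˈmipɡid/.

/ʃ/ (word-initial) is in the target of rule 3 but the environment (between two vowels) is not met → [ʃ].
/e/ (between /ʃ/ and /m/): before a nasal consonant, so rule 4 applies → [ẽ].
/m/ stays [m].
/i/ (between /m/ and /p/): rule 4 targets it, but not before a nasal consonant → unchanged [i].
/p/ (between /i/ and /ɡ/) is in the target of rule 2 but the environment (immediately before a stressed vowel) is not met → [p].
/ɡ/ (between /p/ and /i/) is in the target of rule 1 but the environment (word-finally) is not met → [ɡ].
/i/ (between /ɡ/ and /d/) fails the environment for rule 4, so it stays [i].
/d/ (word-final): word-finally, so rule 1 applies → [t].

[ʃẽˈmipɡit]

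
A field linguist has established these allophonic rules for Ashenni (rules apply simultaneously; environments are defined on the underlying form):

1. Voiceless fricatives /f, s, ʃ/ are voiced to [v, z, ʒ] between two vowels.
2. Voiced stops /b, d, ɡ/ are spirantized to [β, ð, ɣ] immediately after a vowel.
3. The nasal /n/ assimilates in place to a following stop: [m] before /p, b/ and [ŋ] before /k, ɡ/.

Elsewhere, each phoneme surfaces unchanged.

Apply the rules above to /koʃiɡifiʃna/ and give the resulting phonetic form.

/ʃ/ — between /o/ and /i/, between two vowels — surfaces as [ʒ] (rule 1).
/ɡ/ meets the environment for rule 2 (immediately after a vowel) → [ɣ].
/f/ — between /i/ and /i/, between two vowels — surfaces as [v] (rule 1).
/ʃ/ — between /i/ and /n/; rule 1 does not apply here → [ʃ].
/n/ (between /ʃ/ and /a/): rule 3 targets it, but not before a labial or velar stop → unchanged [n].

[koʒiɣiviʃna]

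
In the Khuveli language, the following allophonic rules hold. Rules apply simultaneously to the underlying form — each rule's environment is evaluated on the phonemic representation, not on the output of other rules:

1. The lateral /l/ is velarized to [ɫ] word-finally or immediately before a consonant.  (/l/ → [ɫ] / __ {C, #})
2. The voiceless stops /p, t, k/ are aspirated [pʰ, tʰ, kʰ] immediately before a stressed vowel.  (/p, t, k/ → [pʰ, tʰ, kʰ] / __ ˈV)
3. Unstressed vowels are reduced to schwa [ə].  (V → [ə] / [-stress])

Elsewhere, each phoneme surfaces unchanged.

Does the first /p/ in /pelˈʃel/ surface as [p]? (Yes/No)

Yes

/p/ (word-initial) fails the environment for rule 2, so it stays [p].
The actual realization is [p], which matches [p].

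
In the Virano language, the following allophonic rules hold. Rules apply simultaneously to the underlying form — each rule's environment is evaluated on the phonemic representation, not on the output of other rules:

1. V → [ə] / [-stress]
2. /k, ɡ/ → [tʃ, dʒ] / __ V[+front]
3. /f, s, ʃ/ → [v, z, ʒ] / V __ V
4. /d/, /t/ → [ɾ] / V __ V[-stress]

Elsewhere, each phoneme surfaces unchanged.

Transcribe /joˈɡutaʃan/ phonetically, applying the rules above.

/j/ — not in any rule's target class → [j].
/o/ (between /j/ and /ɡ/): in an unstressed syllable, so rule 1 applies → [ə].
/ɡ/ — between /o/ and /u/; rule 2 does not apply here → [ɡ].
/u/ (between /ɡ/ and /t/): rule 1 targets it, but not in an unstressed syllable → unchanged [u].
Rule 4 applies to /t/ (between /u/ and /a/: between a vowel and a following unstressed vowel) → [ɾ].
/a/ meets the environment for rule 1 (in an unstressed syllable) → [ə].
/ʃ/ (between /a/ and /a/) occurs between two vowels → [ʒ] by rule 3.
/a/ (between /ʃ/ and /n/) occurs in an unstressed syllable → [ə] by rule 1.
/n/ (word-final): no rule targets it → [n].

[jəˈɡuɾəʒən]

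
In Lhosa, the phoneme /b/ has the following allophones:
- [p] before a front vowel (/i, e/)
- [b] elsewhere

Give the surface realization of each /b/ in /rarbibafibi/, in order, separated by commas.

[p], [b], [p]

Occurrence 1 (position 4): before a front vowel (/i, e/) → [p].
Occurrence 2 (position 6): no conditioning environment matches → elsewhere allophone [b].
Occurrence 3 (position 10): before a front vowel (/i, e/) → [p].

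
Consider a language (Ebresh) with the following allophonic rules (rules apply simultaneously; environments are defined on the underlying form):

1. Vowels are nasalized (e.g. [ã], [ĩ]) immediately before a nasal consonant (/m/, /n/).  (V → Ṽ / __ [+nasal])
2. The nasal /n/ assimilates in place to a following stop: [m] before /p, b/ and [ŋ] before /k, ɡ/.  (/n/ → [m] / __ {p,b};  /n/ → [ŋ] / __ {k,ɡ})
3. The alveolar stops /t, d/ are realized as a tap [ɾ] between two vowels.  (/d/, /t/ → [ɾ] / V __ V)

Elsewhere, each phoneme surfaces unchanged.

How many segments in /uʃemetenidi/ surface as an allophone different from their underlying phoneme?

4

Segments that undergo a rule: /e/ → [ẽ] (rule 1); /t/ → [ɾ] (rule 3); /e/ → [ẽ] (rule 1); /d/ → [ɾ] (rule 3).
All other segments surface unchanged.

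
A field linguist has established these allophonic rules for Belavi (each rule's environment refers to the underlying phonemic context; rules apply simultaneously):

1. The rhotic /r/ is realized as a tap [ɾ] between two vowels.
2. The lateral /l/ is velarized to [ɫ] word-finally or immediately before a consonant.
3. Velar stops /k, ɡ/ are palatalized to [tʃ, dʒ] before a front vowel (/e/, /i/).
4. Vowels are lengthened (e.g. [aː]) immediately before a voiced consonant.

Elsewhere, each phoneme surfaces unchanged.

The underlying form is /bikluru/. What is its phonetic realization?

[bikluːɾu]

/b/ (word-initial): no rule targets it → [b].
/i/ — between /b/ and /k/; rule 4 does not apply here → [i].
/k/ (between /i/ and /l/): rule 3 targets it, but not before a front vowel → unchanged [k].
/l/ — between /k/ and /u/; rule 2 does not apply here → [l].
/u/ (between /l/ and /r/): before a voiced consonant, so rule 4 applies → [uː].
/r/ — between /u/ and /u/, between two vowels — surfaces as [ɾ] (rule 1).
/u/ (word-final): rule 4 targets it, but not before a voiced consonant → unchanged [u].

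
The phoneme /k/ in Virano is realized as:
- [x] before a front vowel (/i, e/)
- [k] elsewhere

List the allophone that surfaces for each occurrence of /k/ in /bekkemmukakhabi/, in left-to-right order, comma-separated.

Occurrence 1 (position 3): no conditioning environment matches → elsewhere allophone [k].
Occurrence 2 (position 4): before a front vowel (/i, e/) → [x].
Occurrence 3 (position 9): no conditioning environment matches → elsewhere allophone [k].
Occurrence 4 (position 11): no conditioning environment matches → elsewhere allophone [k].

[k], [x], [k], [k]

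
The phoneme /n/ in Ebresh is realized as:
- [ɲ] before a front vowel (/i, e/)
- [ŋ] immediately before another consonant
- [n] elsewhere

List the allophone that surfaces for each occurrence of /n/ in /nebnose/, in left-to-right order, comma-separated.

Occurrence 1 (position 1): before a front vowel (/i, e/) → [ɲ].
Occurrence 2 (position 4): no conditioning environment matches → elsewhere allophone [n].

[ɲ], [n]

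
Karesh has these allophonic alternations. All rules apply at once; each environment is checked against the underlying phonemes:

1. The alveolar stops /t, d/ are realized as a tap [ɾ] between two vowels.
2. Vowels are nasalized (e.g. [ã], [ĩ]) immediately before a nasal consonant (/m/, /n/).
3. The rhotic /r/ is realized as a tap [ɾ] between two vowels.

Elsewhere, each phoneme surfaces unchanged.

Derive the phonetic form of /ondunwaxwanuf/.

[õndũnwaxwãnuf]

/o/ meets the environment for rule 2 (before a nasal consonant) → [õ].
/d/ (between /n/ and /u/) fails the environment for rule 1, so it stays [d].
Rule 2 applies to /u/ (between /d/ and /n/: before a nasal consonant) → [ũ].
/a/ (between /w/ and /x/) is in the target of rule 2 but the environment (before a nasal consonant) is not met → [a].
/a/ (between /w/ and /n/): before a nasal consonant, so rule 2 applies → [ã].
/u/ — between /n/ and /f/; rule 2 does not apply here → [u].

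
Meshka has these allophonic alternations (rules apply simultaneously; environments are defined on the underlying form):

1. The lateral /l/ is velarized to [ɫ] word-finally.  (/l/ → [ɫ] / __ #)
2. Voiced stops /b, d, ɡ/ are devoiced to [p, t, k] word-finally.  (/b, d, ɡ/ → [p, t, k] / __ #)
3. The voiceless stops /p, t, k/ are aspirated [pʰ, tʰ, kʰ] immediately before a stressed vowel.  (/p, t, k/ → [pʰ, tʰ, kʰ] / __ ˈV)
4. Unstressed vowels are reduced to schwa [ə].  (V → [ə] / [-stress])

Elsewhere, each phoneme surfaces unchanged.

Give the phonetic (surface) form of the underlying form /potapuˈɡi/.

[pətəpəˈɡi]

/p/ (word-initial) fails the environment for rule 3, so it stays [p].
/o/ (between /p/ and /t/): in an unstressed syllable, so rule 4 applies → [ə].
/t/ (between /o/ and /a/) is in the target of rule 3 but the environment (immediately before a stressed vowel) is not met → [t].
/a/ — between /t/ and /p/, in an unstressed syllable — surfaces as [ə] (rule 4).
/p/ (between /a/ and /u/) is in the target of rule 3 but the environment (immediately before a stressed vowel) is not met → [p].
/u/ (between /p/ and /ɡ/): in an unstressed syllable, so rule 4 applies → [ə].
/ɡ/ — between /u/ and /i/; rule 2 does not apply here → [ɡ].
/i/ — word-final; rule 4 does not apply here → [i].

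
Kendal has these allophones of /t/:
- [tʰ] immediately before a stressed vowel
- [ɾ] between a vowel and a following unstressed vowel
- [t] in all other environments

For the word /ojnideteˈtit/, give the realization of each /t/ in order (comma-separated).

[ɾ], [tʰ], [t]

Occurrence 1 (position 7): between a vowel and an unstressed vowel → [ɾ].
Occurrence 2 (position 9): immediately before a stressed vowel → [tʰ].
Occurrence 3 (position 11): no conditioning environment matches → elsewhere allophone [t].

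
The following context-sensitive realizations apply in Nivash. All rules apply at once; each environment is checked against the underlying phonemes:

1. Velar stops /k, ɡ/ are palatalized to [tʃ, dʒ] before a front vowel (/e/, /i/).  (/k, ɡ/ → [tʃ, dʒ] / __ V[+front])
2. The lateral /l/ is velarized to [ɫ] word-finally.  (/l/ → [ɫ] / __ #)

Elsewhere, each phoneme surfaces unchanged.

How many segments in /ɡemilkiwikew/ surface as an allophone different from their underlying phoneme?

3

Segments that undergo a rule: /ɡ/ → [dʒ] (rule 1); /k/ → [tʃ] (rule 1); /k/ → [tʃ] (rule 1).
All other segments surface unchanged.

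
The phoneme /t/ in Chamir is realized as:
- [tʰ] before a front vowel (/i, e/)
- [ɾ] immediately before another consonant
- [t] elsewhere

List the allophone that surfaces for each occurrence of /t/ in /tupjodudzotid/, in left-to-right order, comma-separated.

[t], [tʰ]

Occurrence 1 (position 1): no conditioning environment matches → elsewhere allophone [t].
Occurrence 2 (position 11): before a front vowel (/i, e/) → [tʰ].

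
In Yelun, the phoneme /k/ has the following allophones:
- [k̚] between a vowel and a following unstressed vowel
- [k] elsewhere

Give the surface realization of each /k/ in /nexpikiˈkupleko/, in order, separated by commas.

Occurrence 1 (position 6): between a vowel and a following unstressed vowel → [k̚].
Occurrence 2 (position 8): no conditioning environment matches → elsewhere allophone [k].
Occurrence 3 (position 13): between a vowel and a following unstressed vowel → [k̚].

[k̚], [k], [k̚]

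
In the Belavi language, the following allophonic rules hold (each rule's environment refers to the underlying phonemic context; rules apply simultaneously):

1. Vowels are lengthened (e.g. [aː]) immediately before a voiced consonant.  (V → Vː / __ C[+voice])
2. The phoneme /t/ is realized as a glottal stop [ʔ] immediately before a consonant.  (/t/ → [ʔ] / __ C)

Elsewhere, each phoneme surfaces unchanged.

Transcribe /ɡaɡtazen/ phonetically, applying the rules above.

[ɡaːɡtaːzeːn]

/ɡ/ — not in any rule's target class → [ɡ].
/a/ — between /ɡ/ and /ɡ/, before a voiced consonant — surfaces as [aː] (rule 1).
/ɡ/ stays [ɡ].
/t/ — between /ɡ/ and /a/; rule 2 does not apply here → [t].
/a/ meets the environment for rule 1 (before a voiced consonant) → [aː].
/z/ (between /a/ and /e/): no rule targets it → [z].
/e/ (between /z/ and /n/) occurs before a voiced consonant → [eː] by rule 1.
/n/ (word-final): no rule targets it → [n].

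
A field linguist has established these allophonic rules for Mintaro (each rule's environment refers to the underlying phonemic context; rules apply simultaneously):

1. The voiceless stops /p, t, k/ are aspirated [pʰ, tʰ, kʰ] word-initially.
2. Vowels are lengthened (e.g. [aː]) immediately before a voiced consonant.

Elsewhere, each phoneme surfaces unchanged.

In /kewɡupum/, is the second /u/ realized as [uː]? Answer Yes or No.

Yes

/u/ — between /p/ and /m/, before a voiced consonant — surfaces as [uː] (rule 2).
The actual realization is [uː], which matches [uː].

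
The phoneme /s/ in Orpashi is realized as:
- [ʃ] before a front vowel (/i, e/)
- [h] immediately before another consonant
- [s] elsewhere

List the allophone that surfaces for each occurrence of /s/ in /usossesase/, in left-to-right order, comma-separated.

[s], [h], [ʃ], [s], [ʃ]

Occurrence 1 (position 2): no conditioning environment matches → elsewhere allophone [s].
Occurrence 2 (position 4): immediately before another consonant → [h].
Occurrence 3 (position 5): before a front vowel (/i, e/) → [ʃ].
Occurrence 4 (position 7): no conditioning environment matches → elsewhere allophone [s].
Occurrence 5 (position 9): before a front vowel (/i, e/) → [ʃ].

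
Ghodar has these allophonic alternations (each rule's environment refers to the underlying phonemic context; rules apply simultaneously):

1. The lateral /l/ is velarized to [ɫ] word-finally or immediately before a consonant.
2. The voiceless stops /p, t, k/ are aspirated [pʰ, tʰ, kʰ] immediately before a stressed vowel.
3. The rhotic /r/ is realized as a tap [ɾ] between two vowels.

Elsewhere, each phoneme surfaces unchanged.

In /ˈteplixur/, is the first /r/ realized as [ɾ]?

No

/r/ (word-final) fails the environment for rule 3, so it stays [r].
The actual realization is [r], not [ɾ].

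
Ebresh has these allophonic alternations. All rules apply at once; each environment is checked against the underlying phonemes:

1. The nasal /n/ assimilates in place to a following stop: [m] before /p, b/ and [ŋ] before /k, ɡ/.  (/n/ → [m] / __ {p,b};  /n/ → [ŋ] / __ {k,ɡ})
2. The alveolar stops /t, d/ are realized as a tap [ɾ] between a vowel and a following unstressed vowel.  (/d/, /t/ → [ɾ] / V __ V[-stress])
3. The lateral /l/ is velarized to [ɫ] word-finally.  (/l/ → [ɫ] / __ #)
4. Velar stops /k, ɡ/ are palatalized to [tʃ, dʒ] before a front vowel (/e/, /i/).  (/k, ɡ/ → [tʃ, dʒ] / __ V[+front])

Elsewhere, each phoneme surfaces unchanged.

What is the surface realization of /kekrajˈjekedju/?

[tʃekrajˈjetʃedju]

Rule 4 applies to /k/ (word-initial: before a front vowel) → [tʃ].
/e/ (between /k/ and /k/) is unaffected → [e].
/k/ (between /e/ and /r/) fails the environment for rule 4, so it stays [k].
/r/ (between /k/ and /a/): no rule targets it → [r].
/a/ — not in any rule's target class → [a].
/j/ (between /a/ and /j/): no rule targets it → [j].
/j/ (between /j/ and /e/) is unaffected → [j].
/e/ (between /j/ and /k/): no rule targets it → [e].
/k/ — between /e/ and /e/, before a front vowel — surfaces as [tʃ] (rule 4).
/e/ stays [e].
/d/ (between /e/ and /j/): rule 2 targets it, but not between a vowel and a following unstressed vowel → unchanged [d].
/j/ (between /d/ and /u/): no rule targets it → [j].
/u/ (word-final): no rule targets it → [u].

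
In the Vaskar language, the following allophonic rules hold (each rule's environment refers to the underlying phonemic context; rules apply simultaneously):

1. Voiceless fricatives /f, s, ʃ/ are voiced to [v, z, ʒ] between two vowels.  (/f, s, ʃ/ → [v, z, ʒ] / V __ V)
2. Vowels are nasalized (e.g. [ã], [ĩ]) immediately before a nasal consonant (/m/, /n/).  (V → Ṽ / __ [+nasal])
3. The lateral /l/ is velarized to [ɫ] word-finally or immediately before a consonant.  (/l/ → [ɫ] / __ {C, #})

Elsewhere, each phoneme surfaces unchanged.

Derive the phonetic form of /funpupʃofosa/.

[fũnpupʃovoza]

/f/ — word-initial; rule 1 does not apply here → [f].
/u/ — between /f/ and /n/, before a nasal consonant — surfaces as [ũ] (rule 2).
/n/ stays [n].
/p/ — not in any rule's target class → [p].
/u/ — between /p/ and /p/; rule 2 does not apply here → [u].
/p/ (between /u/ and /ʃ/) is unaffected → [p].
/ʃ/ (between /p/ and /o/) fails the environment for rule 1, so it stays [ʃ].
/o/ (between /ʃ/ and /f/) fails the environment for rule 2, so it stays [o].
/f/ (between /o/ and /o/) occurs between two vowels → [v] by rule 1.
/o/ — between /f/ and /s/; rule 2 does not apply here → [o].
/s/ (between /o/ and /a/) occurs between two vowels → [z] by rule 1.
/a/ (word-final) is in the target of rule 2 but the environment (before a nasal consonant) is not met → [a].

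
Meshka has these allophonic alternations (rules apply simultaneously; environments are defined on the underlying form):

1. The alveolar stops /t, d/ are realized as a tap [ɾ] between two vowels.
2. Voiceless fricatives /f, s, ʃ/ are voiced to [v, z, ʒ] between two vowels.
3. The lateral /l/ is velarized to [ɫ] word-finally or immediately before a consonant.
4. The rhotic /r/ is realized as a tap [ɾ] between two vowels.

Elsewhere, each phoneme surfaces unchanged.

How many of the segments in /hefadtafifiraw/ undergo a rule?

Segments that undergo a rule: /f/ → [v] (rule 2); /f/ → [v] (rule 2); /f/ → [v] (rule 2); /r/ → [ɾ] (rule 4).
All other segments surface unchanged.

4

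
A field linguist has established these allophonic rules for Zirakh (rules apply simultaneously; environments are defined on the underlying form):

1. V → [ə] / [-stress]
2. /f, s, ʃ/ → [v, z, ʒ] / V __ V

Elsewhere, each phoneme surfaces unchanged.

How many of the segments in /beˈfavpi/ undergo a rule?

3

Segments that undergo a rule: /e/ → [ə] (rule 1); /f/ → [v] (rule 2); /i/ → [ə] (rule 1).
All other segments surface unchanged.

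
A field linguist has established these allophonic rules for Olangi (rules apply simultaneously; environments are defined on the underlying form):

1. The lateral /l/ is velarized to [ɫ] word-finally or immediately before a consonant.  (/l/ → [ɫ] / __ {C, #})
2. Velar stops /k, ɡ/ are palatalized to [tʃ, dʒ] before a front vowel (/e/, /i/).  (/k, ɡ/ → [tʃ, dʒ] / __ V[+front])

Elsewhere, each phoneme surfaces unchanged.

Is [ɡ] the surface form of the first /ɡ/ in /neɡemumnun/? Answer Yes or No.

No

/ɡ/ meets the environment for rule 2 (before a front vowel) → [dʒ].
The actual realization is [dʒ], not [ɡ].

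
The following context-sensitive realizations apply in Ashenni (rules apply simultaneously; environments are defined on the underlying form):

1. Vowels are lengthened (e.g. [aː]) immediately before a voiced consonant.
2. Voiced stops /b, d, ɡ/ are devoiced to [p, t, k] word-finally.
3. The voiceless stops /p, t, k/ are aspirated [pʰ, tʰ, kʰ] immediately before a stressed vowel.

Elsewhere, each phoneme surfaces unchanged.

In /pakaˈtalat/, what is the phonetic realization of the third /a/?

[aː]

/a/ (between /t/ and /l/): before a voiced consonant, so rule 1 applies → [aː].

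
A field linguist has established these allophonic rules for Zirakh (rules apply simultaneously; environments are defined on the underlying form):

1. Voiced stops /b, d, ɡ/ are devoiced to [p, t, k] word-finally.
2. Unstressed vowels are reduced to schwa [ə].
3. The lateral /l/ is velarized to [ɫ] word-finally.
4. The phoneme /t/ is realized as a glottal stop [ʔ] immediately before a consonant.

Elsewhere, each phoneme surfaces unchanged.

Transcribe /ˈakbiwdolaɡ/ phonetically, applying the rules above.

[ˈakbəwdələk]

/a/ — word-initial; rule 2 does not apply here → [a].
/k/ stays [k].
/b/ (between /k/ and /i/) is in the target of rule 1 but the environment (word-finally) is not met → [b].
/i/ (between /b/ and /w/) occurs in an unstressed syllable → [ə] by rule 2.
/w/ — not in any rule's target class → [w].
/d/ (between /w/ and /o/) fails the environment for rule 1, so it stays [d].
/o/ (between /d/ and /l/) occurs in an unstressed syllable → [ə] by rule 2.
/l/ — between /o/ and /a/; rule 3 does not apply here → [l].
Rule 2 applies to /a/ (between /l/ and /ɡ/: in an unstressed syllable) → [ə].
/ɡ/ (word-final) occurs word-finally → [k] by rule 1.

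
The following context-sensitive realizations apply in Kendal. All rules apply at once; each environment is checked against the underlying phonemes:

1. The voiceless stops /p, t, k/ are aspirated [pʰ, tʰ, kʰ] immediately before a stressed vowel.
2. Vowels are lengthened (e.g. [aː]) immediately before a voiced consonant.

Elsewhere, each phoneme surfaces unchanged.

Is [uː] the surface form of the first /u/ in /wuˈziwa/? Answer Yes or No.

/u/ (between /w/ and /z/): before a voiced consonant, so rule 2 applies → [uː].
The actual realization is [uː], which matches [uː].

Yes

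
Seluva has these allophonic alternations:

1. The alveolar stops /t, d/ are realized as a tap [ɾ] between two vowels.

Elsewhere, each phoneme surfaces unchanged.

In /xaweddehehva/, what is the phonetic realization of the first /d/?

/d/ (between /e/ and /d/) fails the environment for rule 1, so it stays [d].

[d]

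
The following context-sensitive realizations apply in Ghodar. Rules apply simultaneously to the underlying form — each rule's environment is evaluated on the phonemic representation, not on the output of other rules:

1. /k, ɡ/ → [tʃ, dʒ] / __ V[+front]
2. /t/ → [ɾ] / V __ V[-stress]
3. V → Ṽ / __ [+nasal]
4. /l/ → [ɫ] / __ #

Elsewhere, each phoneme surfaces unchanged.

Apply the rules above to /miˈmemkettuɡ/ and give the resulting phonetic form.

/m/ (word-initial) is unaffected → [m].
/i/ (between /m/ and /m/) occurs before a nasal consonant → [ĩ] by rule 3.
/m/ stays [m].
Rule 3 applies to /e/ (between /m/ and /m/: before a nasal consonant) → [ẽ].
/m/ stays [m].
/k/ (between /m/ and /e/) occurs before a front vowel → [tʃ] by rule 1.
/e/ (between /k/ and /t/) is in the target of rule 3 but the environment (before a nasal consonant) is not met → [e].
/t/ (between /e/ and /t/) fails the environment for rule 2, so it stays [t].
/t/ — between /t/ and /u/; rule 2 does not apply here → [t].
/u/ — between /t/ and /ɡ/; rule 3 does not apply here → [u].
/ɡ/ (word-final) fails the environment for rule 1, so it stays [ɡ].

[mĩˈmẽmtʃettuɡ]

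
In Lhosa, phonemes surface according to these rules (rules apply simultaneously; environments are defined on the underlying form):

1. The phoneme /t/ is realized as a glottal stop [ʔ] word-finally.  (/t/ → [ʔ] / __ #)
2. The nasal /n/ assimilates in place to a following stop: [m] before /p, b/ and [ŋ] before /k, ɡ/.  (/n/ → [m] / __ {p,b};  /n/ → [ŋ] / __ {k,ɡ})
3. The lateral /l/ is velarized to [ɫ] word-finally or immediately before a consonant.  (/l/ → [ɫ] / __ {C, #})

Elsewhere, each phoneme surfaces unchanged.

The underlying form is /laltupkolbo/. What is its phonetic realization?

/l/ — word-initial; rule 3 does not apply here → [l].
/a/ (between /l/ and /l/): no rule targets it → [a].
/l/ (between /a/ and /t/): word-finally or immediately before a consonant, so rule 3 applies → [ɫ].
/t/ (between /l/ and /u/) fails the environment for rule 1, so it stays [t].
/u/ (between /t/ and /p/): no rule targets it → [u].
/p/ (between /u/ and /k/): no rule targets it → [p].
/k/ — not in any rule's target class → [k].
/o/ (between /k/ and /l/): no rule targets it → [o].
/l/ meets the environment for rule 3 (word-finally or immediately before a consonant) → [ɫ].
/b/ (between /l/ and /o/) is unaffected → [b].
/o/ (word-final): no rule targets it → [o].

[laɫtupkoɫbo]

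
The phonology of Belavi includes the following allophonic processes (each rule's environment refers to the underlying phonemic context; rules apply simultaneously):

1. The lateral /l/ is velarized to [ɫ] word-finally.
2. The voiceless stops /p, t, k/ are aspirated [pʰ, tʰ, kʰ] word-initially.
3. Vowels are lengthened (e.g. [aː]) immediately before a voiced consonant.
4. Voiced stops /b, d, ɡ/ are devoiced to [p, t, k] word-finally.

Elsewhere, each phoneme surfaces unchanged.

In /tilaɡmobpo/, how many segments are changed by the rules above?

4

Segments that undergo a rule: /t/ → [tʰ] (rule 2); /i/ → [iː] (rule 3); /a/ → [aː] (rule 3); /o/ → [oː] (rule 3).
All other segments surface unchanged.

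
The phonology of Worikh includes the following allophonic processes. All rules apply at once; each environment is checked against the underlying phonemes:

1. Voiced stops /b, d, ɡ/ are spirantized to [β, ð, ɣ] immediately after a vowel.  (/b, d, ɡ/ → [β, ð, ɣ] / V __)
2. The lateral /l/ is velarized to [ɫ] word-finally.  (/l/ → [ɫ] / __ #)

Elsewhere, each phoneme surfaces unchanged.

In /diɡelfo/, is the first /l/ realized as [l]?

Yes

/l/ (between /e/ and /f/) fails the environment for rule 2, so it stays [l].
The actual realization is [l], which matches [l].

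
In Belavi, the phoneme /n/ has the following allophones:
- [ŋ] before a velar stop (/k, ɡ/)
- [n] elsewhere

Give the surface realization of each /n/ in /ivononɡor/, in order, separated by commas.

Occurrence 1 (position 4): no conditioning environment matches → elsewhere allophone [n].
Occurrence 2 (position 6): before a velar stop → [ŋ].

[n], [ŋ]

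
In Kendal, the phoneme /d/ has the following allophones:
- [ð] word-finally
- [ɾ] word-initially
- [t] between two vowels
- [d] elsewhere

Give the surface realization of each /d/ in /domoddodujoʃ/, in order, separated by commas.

[ɾ], [d], [d], [t]

Occurrence 1 (position 1): word-initially → [ɾ].
Occurrence 2 (position 5): no conditioning environment matches → elsewhere allophone [d].
Occurrence 3 (position 6): no conditioning environment matches → elsewhere allophone [d].
Occurrence 4 (position 8): between two vowels → [t].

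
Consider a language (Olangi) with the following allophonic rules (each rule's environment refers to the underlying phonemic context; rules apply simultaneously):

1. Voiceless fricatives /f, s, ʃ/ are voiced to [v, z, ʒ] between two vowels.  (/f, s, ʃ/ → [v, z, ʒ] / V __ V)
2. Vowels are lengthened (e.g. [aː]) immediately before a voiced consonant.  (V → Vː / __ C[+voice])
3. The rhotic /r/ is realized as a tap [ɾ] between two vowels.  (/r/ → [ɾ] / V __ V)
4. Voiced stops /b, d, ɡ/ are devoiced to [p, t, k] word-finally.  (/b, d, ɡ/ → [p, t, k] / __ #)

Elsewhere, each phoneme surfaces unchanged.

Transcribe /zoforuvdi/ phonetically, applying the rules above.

[zovoːɾuːvdi]

/z/ (word-initial) is unaffected → [z].
/o/ (between /z/ and /f/) fails the environment for rule 2, so it stays [o].
/f/ (between /o/ and /o/): between two vowels, so rule 1 applies → [v].
/o/ — between /f/ and /r/, before a voiced consonant — surfaces as [oː] (rule 2).
/r/ (between /o/ and /u/): between two vowels, so rule 3 applies → [ɾ].
Rule 2 applies to /u/ (between /r/ and /v/: before a voiced consonant) → [uː].
/v/ stays [v].
/d/ (between /v/ and /i/): rule 4 targets it, but not word-finally → unchanged [d].
/i/ — word-final; rule 2 does not apply here → [i].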